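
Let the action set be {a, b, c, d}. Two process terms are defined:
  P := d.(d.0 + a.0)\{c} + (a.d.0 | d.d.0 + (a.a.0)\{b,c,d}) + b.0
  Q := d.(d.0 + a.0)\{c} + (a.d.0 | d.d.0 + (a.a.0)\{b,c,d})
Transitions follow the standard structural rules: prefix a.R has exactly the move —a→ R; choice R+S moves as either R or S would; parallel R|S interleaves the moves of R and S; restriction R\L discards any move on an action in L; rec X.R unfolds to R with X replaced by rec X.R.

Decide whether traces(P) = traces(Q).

P's transition system — 14 states:
  u0 = d.(d.0 + a.0)\{c} + (a.d.0 | d.d.0 + (a.a.0)\{b,c,d}) + b.0 ⊢ —a→ u1, —a→ u2, —b→ u3, —d→ u4, —d→ u5
  u1 = (a.0)\{b,c,d} ⊢ —a→ u6
  u2 = d.0 | d.d.0 ⊢ —d→ u7, —d→ u8
  u3 = 0 ⊢ ·
  u4 = (d.0 + a.0)\{c} ⊢ —a→ u9, —d→ u9
  u5 = a.d.0 | d.0 ⊢ —a→ u8, —d→ u10
  u6 = 0\{b,c,d} ⊢ ·
  u7 = 0 | d.d.0 ⊢ —d→ u11
  u8 = d.0 | d.0 ⊢ —d→ u11, —d→ u12
  u9 = 0\{c} ⊢ ·
  u10 = a.d.0 | 0 ⊢ —a→ u12
  u11 = 0 | d.0 ⊢ —d→ u13
  u12 = d.0 | 0 ⊢ —d→ u13
  u13 = 0 | 0 ⊢ ·
Q's transition system — 13 states:
  v0 = d.(d.0 + a.0)\{c} + (a.d.0 | d.d.0 + (a.a.0)\{b,c,d}) ⊢ —a→ v1, —a→ v2, —d→ v3, —d→ v4
  v1 = (a.0)\{b,c,d} ⊢ —a→ v5
  v2 = d.0 | d.d.0 ⊢ —d→ v6, —d→ v7
  v3 = (d.0 + a.0)\{c} ⊢ —a→ v8, —d→ v8
  v4 = a.d.0 | d.0 ⊢ —a→ v7, —d→ v9
  v5 = 0\{b,c,d} ⊢ ·
  v6 = 0 | d.d.0 ⊢ —d→ v10
  v7 = d.0 | d.0 ⊢ —d→ v10, —d→ v11
  v8 = 0\{c} ⊢ ·
  v9 = a.d.0 | 0 ⊢ —a→ v11
  v10 = 0 | d.0 ⊢ —d→ v12
  v11 = d.0 | 0 ⊢ —d→ v12
  v12 = 0 | 0 ⊢ ·
Run σ = ⟨b⟩ on P: start {u0}
  step 1 (b): {u3}
  P completes σ.
Run σ = ⟨b⟩ on Q: start {v0}
  step 1 (b): ∅ (Q stuck)

trace-distinct — witness ⟨b⟩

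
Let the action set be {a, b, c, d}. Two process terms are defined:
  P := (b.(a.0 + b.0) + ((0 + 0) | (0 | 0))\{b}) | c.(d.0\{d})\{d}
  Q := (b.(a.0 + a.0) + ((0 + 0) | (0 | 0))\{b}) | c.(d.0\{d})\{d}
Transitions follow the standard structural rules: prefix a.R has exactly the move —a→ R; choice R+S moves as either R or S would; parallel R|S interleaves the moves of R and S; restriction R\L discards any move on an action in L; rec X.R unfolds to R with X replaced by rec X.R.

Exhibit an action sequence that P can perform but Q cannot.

bb

Reachable graph of P (6 states):
  m0 = (b.(a.0 + b.0) + ((0 + 0) | (0 | 0))\{b}) | c.(d.0\{d})\{d} | —b→ m1, —c→ m2
  m1 = (a.0 + b.0) | c.(d.0\{d})\{d} | —a→ m3, —b→ m3, —c→ m4
  m2 = (b.(a.0 + b.0) + ((0 + 0) | (0 | 0))\{b}) | (d.0\{d})\{d} | —b→ m4
  m3 = 0 | c.(d.0\{d})\{d} | —c→ m5
  m4 = (a.0 + b.0) | (d.0\{d})\{d} | —a→ m5, —b→ m5
  m5 = 0 | (d.0\{d})\{d} | ·
Reachable graph of Q (6 states):
  n0 = (b.(a.0 + a.0) + ((0 + 0) | (0 | 0))\{b}) | c.(d.0\{d})\{d} | —b→ n1, —c→ n2
  n1 = (a.0 + a.0) | c.(d.0\{d})\{d} | —a→ n3, —c→ n4
  n2 = (b.(a.0 + a.0) + ((0 + 0) | (0 | 0))\{b}) | (d.0\{d})\{d} | —b→ n4
  n3 = 0 | c.(d.0\{d})\{d} | —c→ n5
  n4 = (a.0 + a.0) | (d.0\{d})\{d} | —a→ n5
  n5 = 0 | (d.0\{d})\{d} | ·
Run σ = ⟨bb⟩ on P: start {m0}
  step 1 (b): {m1}
  step 2 (b): {m3}
  ✓ P
Run σ = ⟨bb⟩ on Q: start {n0}
  step 1 (b): {n1}
  step 2 (b): no successor for Q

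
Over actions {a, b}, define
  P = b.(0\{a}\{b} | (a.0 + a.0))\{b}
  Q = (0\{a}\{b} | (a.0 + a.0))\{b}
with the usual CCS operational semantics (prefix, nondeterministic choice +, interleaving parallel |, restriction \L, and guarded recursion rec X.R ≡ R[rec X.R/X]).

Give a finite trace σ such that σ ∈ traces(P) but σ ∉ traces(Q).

P's transition system — 3 states:
  u0 = b.(0\{a}\{b} | (a.0 + a.0))\{b} has moves —b→ u1
  u1 = (0\{a}\{b} | (a.0 + a.0))\{b} has moves —a→ u2
  u2 = (0\{a}\{b} | 0)\{b} has moves ·
Q's transition system — 2 states:
  v0 = (0\{a}\{b} | (a.0 + a.0))\{b} has moves —a→ v1
  v1 = (0\{a}\{b} | 0)\{b} has moves ·
Executing b from P (initial set {u0}):
  [1] b ⇒ {u1}
  P completes σ.
Executing b from Q (initial set {v0}):
  [1] b ⇒ ∅  — Q cannot continue

b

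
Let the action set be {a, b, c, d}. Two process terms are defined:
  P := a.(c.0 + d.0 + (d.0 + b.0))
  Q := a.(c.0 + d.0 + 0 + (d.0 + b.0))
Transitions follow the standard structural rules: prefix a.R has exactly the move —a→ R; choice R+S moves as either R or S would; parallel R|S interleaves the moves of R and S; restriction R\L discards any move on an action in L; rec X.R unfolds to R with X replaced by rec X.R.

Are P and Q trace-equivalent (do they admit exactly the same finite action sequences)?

trace-equivalent

LTS(P): 3 reachable states
  u0 = a.(c.0 + d.0 + (d.0 + b.0)) :: —a→ u1
  u1 = c.0 + d.0 + (d.0 + b.0) :: —b→ u2, —c→ u2, —d→ u2
  u2 = 0 :: ·
LTS(Q): 3 reachable states
  v0 = a.(c.0 + d.0 + 0 + (d.0 + b.0)) :: —a→ v1
  v1 = c.0 + d.0 + 0 + (d.0 + b.0) :: —b→ v2, —c→ v2, —d→ v2
  v2 = 0 :: ·
Bisimilarity quotient blocks:
  B0 = {u0, v0}
  B1 = {u1, v1}
  B2 = {u2, v2}
u0 ∈ B0, v0 ∈ B0 → same block
Bisimilar ⇒ trace-equivalent.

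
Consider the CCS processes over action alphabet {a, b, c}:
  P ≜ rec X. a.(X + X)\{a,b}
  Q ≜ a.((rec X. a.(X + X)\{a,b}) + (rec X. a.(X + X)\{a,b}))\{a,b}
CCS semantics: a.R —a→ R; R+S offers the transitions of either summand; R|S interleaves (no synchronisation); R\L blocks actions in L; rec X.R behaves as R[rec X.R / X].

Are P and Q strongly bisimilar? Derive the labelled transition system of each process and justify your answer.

P ~ Q

Reachable graph of P (2 states):
  m0 = rec X. a.(X + X)\{a,b} | --a--▸ m1
  m1 = ((rec X. a.(X + X)\{a,b}) + (rec X. a.(X + X)\{a,b}))\{a,b} | stopped
Reachable graph of Q (2 states):
  n0 = a.((rec X. a.(X + X)\{a,b}) + (rec X. a.(X + X)\{a,b}))\{a,b} | --a--▸ n1
  n1 = ((rec X. a.(X + X)\{a,b}) + (rec X. a.(X + X)\{a,b}))\{a,b} | stopped
Partition-refinement fixed point:
  B0 = {m0, n0}
  B1 = {m1, n1}
m0 ∈ B0, n0 ∈ B0 → same block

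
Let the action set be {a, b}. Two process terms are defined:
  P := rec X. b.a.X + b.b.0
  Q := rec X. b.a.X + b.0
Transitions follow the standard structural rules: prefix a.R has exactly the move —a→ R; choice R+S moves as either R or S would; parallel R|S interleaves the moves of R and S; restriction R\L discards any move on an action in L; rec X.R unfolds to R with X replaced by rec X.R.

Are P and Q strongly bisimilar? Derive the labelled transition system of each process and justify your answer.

not bisimilar

P's transition system — 4 states:
  u0 = rec X. b.a.X + b.b.0 → ··b··> u1, ··b··> u2
  u1 = a.(rec X. b.a.X + b.b.0) → ··a··> u0
  u2 = b.0 → ··b··> u3
  u3 = 0 → deadlocked
Q's transition system — 3 states:
  v0 = rec X. b.a.X + b.0 → ··b··> v1, ··b··> v2
  v1 = 0 → deadlocked
  v2 = a.(rec X. b.a.X + b.0) → ··a··> v0
Coarsest stable partition (strong bisimilarity classes):
  B0 = {u0}
  B1 = {u2}
  B2 = {u3, v1}
  B3 = {u1}
  B4 = {v0}
  B5 = {v2}
u0 ∈ B0, v0 ∈ B4 → different blocks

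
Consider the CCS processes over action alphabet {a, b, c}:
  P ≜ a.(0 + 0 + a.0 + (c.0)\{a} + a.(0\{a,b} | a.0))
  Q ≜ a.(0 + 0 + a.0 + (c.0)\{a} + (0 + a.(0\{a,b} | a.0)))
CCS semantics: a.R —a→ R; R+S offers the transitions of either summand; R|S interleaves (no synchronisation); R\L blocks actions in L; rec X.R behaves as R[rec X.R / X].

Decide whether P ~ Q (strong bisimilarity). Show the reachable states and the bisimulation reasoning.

P ~ Q

P's transition system — 6 states:
  m0 = a.(0 + 0 + a.0 + (c.0)\{a} + a.(0\{a,b} | a.0)) ⊢ =a=> m1
  m1 = 0 + 0 + a.0 + (c.0)\{a} + a.(0\{a,b} | a.0) ⊢ =a=> m2, =a=> m3, =c=> m4
  m2 = 0 ⊢ deadlocked
  m3 = 0\{a,b} | a.0 ⊢ =a=> m5
  m4 = 0\{a} ⊢ deadlocked
  m5 = 0\{a,b} | 0 ⊢ deadlocked
Q's transition system — 6 states:
  n0 = a.(0 + 0 + a.0 + (c.0)\{a} + (0 + a.(0\{a,b} | a.0))) ⊢ =a=> n1
  n1 = 0 + 0 + a.0 + (c.0)\{a} + (0 + a.(0\{a,b} | a.0)) ⊢ =a=> n2, =a=> n3, =c=> n4
  n2 = 0 ⊢ deadlocked
  n3 = 0\{a,b} | a.0 ⊢ =a=> n5
  n4 = 0\{a} ⊢ deadlocked
  n5 = 0\{a,b} | 0 ⊢ deadlocked
Coarsest stable partition (strong bisimilarity classes):
  B0 = {m0, n0}
  B1 = {m1, n1}
  B2 = {m2, m4, m5, n2, n4, n5}
  B3 = {m3, n3}
m0 ∈ B0, n0 ∈ B0 → same block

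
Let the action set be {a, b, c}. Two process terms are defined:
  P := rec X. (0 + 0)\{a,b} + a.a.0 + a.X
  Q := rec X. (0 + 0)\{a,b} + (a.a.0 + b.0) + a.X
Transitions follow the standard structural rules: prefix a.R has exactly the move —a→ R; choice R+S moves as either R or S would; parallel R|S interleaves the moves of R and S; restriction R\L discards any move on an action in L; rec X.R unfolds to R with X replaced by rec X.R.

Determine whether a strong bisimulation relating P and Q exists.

LTS(P): 3 reachable states
  u0 = rec X. (0 + 0)\{a,b} + a.a.0 + a.X → —a→ u0, —a→ u1
  u1 = a.0 → —a→ u2
  u2 = 0 → ∅
LTS(Q): 3 reachable states
  v0 = rec X. (0 + 0)\{a,b} + (a.a.0 + b.0) + a.X → —a→ v0, —a→ v1, —b→ v2
  v1 = a.0 → —a→ v2
  v2 = 0 → ∅
Partition-refinement fixed point:
  B0 = {u0}
  B1 = {u1, v1}
  B2 = {u2, v2}
  B3 = {v0}
u0 ∈ B0, v0 ∈ B3 → different blocks

P ≁ Q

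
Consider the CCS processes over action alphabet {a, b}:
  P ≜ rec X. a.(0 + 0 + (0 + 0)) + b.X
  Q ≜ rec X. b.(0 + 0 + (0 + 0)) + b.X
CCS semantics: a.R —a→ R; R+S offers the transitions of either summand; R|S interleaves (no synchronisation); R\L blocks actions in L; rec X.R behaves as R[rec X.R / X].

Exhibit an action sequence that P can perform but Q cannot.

P's transition system — 2 states:
  m0 = rec X. a.(0 + 0 + (0 + 0)) + b.X has moves -a-> m1, -b-> m0
  m1 = 0 + 0 + (0 + 0) has moves ·
Q's transition system — 2 states:
  n0 = rec X. b.(0 + 0 + (0 + 0)) + b.X has moves -b-> n0, -b-> n1
  n1 = 0 + 0 + (0 + 0) has moves ·
Trace ⟨a⟩ through P, begin at {m0}:
  [1] a ⇒ {m1}
  P completes σ.
Trace ⟨a⟩ through Q, begin at {n0}:
  [1] a ⇒ ∅ (Q stuck)

a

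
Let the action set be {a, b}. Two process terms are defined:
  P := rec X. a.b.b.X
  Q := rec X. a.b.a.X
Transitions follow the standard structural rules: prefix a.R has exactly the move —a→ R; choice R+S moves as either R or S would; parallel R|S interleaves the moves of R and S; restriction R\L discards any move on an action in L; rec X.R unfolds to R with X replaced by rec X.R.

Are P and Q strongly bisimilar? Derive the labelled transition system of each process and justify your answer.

LTS(P): 3 reachable states
  s0 = rec X. a.b.b.X ⊢ --a--▸ s1
  s1 = b.b.(rec X. a.b.b.X) ⊢ --b--▸ s2
  s2 = b.(rec X. a.b.b.X) ⊢ --b--▸ s0
LTS(Q): 3 reachable states
  t0 = rec X. a.b.a.X ⊢ --a--▸ t1
  t1 = b.a.(rec X. a.b.a.X) ⊢ --b--▸ t2
  t2 = a.(rec X. a.b.a.X) ⊢ --a--▸ t0
Coarsest stable partition (strong bisimilarity classes):
  B0 = {s0}
  B1 = {s1}
  B2 = {s2}
  B3 = {t0}
  B4 = {t1}
  B5 = {t2}
s0 ∈ B0, t0 ∈ B3 → different blocks

NO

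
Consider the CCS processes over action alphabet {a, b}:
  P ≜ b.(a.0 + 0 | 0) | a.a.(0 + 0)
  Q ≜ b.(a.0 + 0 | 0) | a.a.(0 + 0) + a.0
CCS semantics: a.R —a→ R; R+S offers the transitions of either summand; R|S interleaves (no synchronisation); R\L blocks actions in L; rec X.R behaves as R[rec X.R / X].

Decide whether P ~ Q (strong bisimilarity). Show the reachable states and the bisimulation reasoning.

NO

Reachable graph of P (9 states):
  u0 = b.(a.0 + 0 | 0) | a.a.(0 + 0) → -a-> u1, -b-> u2
  u1 = b.(a.0 + 0 | 0) | a.(0 + 0) → -a-> u3, -b-> u4
  u2 = (a.0 + 0 | 0) | a.a.(0 + 0) → -a-> u4, -a-> u5
  u3 = b.(a.0 + 0 | 0) | (0 + 0) → -b-> u6
  u4 = (a.0 + 0 | 0) | a.(0 + 0) → -a-> u6, -a-> u7
  u5 = 0 | a.a.(0 + 0) → -a-> u7
  u6 = (a.0 + 0 | 0) | (0 + 0) → -a-> u8
  u7 = 0 | a.(0 + 0) → -a-> u8
  u8 = 0 | (0 + 0) → ·
Reachable graph of Q (10 states):
  v0 = b.(a.0 + 0 | 0) | a.a.(0 + 0) + a.0 → -a-> v1, -a-> v2, -b-> v3
  v1 = 0 → ·
  v2 = b.(a.0 + 0 | 0) | a.(0 + 0) → -a-> v4, -b-> v5
  v3 = (a.0 + 0 | 0) | a.a.(0 + 0) → -a-> v5, -a-> v6
  v4 = b.(a.0 + 0 | 0) | (0 + 0) → -b-> v7
  v5 = (a.0 + 0 | 0) | a.(0 + 0) → -a-> v7, -a-> v8
  v6 = 0 | a.a.(0 + 0) → -a-> v8
  v7 = (a.0 + 0 | 0) | (0 + 0) → -a-> v9
  v8 = 0 | a.(0 + 0) → -a-> v9
  v9 = 0 | (0 + 0) → ·
Bisimilarity quotient blocks:
  B0 = {u0}
  B1 = {u1, v2}
  B2 = {u3, v4}
  B3 = {u6, u7, v7, v8}
  B4 = {u8, v1, v9}
  B5 = {u4, u5, v5, v6}
  B6 = {u2, v3}
  B7 = {v0}
u0 ∈ B0, v0 ∈ B7 → different blocks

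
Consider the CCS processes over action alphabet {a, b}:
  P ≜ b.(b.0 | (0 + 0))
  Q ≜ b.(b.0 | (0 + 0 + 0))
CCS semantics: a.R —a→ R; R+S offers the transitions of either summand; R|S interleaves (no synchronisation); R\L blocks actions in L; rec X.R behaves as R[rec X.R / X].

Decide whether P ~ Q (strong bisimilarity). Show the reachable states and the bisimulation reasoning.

LTS(P): 3 reachable states
  m0 = b.(b.0 | (0 + 0)) → —b→ m1
  m1 = b.0 | (0 + 0) → —b→ m2
  m2 = 0 | (0 + 0) → ·
LTS(Q): 3 reachable states
  n0 = b.(b.0 | (0 + 0 + 0)) → —b→ n1
  n1 = b.0 | (0 + 0 + 0) → —b→ n2
  n2 = 0 | (0 + 0 + 0) → ·
Bisimilarity quotient blocks:
  B0 = {m0, n0}
  B1 = {m1, n1}
  B2 = {m2, n2}
m0 ∈ B0, n0 ∈ B0 → same block

bisimilar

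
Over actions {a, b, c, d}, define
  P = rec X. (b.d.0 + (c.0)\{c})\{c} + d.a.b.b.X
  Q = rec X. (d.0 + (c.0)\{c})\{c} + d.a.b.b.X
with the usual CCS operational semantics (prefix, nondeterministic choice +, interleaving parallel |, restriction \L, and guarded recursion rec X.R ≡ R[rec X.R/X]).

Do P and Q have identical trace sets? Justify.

P's transition system — 6 states:
  m0 = rec X. (b.d.0 + (c.0)\{c})\{c} + d.a.b.b.X | —b→ m1, —d→ m2
  m1 = (d.0)\{c} | —d→ m3
  m2 = a.b.b.(rec X. (b.d.0 + (c.0)\{c})\{c} + d.a.b.b.X) | —a→ m4
  m3 = 0\{c} | deadlocked
  m4 = b.b.(rec X. (b.d.0 + (c.0)\{c})\{c} + d.a.b.b.X) | —b→ m5
  m5 = b.(rec X. (b.d.0 + (c.0)\{c})\{c} + d.a.b.b.X) | —b→ m0
Q's transition system — 5 states:
  n0 = rec X. (d.0 + (c.0)\{c})\{c} + d.a.b.b.X | —d→ n1, —d→ n2
  n1 = 0\{c} | deadlocked
  n2 = a.b.b.(rec X. (d.0 + (c.0)\{c})\{c} + d.a.b.b.X) | —a→ n3
  n3 = b.b.(rec X. (d.0 + (c.0)\{c})\{c} + d.a.b.b.X) | —b→ n4
  n4 = b.(rec X. (d.0 + (c.0)\{c})\{c} + d.a.b.b.X) | —b→ n0
Run σ = ⟨b⟩ on P: start {m0}
  [1] b ⇒ {m1}
  ✓ P
Run σ = ⟨b⟩ on Q: start {n0}
  [1] b ⇒ ∅ (Q stuck)

traces(P) ≠ traces(Q) — witness ⟨b⟩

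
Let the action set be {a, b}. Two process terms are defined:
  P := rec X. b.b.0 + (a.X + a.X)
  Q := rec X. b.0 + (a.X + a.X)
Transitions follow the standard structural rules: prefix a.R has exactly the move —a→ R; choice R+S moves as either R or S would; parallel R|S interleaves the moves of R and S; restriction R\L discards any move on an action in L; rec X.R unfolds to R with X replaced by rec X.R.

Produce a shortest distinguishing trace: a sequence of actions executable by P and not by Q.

bb

Reachable graph of P (3 states):
  u0 = rec X. b.b.0 + (a.X + a.X) has moves ··a··> u0, ··b··> u1
  u1 = b.0 has moves ··b··> u2
  u2 = 0 has moves ∅
Reachable graph of Q (2 states):
  v0 = rec X. b.0 + (a.X + a.X) has moves ··a··> v0, ··b··> v1
  v1 = 0 has moves ∅
Run σ = ⟨bb⟩ on P: start {u0}
  step 1 (b): {u1}
  step 2 (b): {u2}
  — P admits the full trace.
Run σ = ⟨bb⟩ on Q: start {v0}
  step 1 (b): {v1}
  step 2 (b): no successor for Q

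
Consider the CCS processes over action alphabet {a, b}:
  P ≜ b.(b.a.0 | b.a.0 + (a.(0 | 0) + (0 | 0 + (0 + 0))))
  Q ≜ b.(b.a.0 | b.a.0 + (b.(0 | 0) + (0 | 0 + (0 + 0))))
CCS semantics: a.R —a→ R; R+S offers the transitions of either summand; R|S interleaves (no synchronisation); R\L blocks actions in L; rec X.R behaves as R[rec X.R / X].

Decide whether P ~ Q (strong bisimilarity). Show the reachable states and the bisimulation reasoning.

Reachable graph of P (10 states):
  s0 = b.(b.a.0 | b.a.0 + (a.(0 | 0) + (0 | 0 + (0 + 0)))) | ··b··> s1
  s1 = b.a.0 | b.a.0 + (a.(0 | 0) + (0 | 0 + (0 + 0))) | ··a··> s2, ··b··> s3, ··b··> s4
  s2 = 0 | 0 | ∅
  s3 = a.0 | b.a.0 | ··a··> s5, ··b··> s6
  s4 = b.a.0 | a.0 | ··a··> s7, ··b··> s6
  s5 = 0 | b.a.0 | ··b··> s8
  s6 = a.0 | a.0 | ··a··> s8, ··a··> s9
  s7 = b.a.0 | 0 | ··b··> s9
  s8 = 0 | a.0 | ··a··> s2
  s9 = a.0 | 0 | ··a··> s2
Reachable graph of Q (10 states):
  t0 = b.(b.a.0 | b.a.0 + (b.(0 | 0) + (0 | 0 + (0 + 0)))) | ··b··> t1
  t1 = b.a.0 | b.a.0 + (b.(0 | 0) + (0 | 0 + (0 + 0))) | ··b··> t2, ··b··> t3, ··b··> t4
  t2 = 0 | 0 | ∅
  t3 = a.0 | b.a.0 | ··a··> t5, ··b··> t6
  t4 = b.a.0 | a.0 | ··a··> t7, ··b··> t6
  t5 = 0 | b.a.0 | ··b··> t8
  t6 = a.0 | a.0 | ··a··> t8, ··a··> t9
  t7 = b.a.0 | 0 | ··b··> t9
  t8 = 0 | a.0 | ··a··> t2
  t9 = a.0 | 0 | ··a··> t2
Coarsest stable partition (strong bisimilarity classes):
  B0 = {s0}
  B1 = {s1}
  B2 = {s2, t2}
  B3 = {s3, s4, t3, t4}
  B4 = {s5, s7, t5, t7}
  B5 = {s8, s9, t8, t9}
  B6 = {s6, t6}
  B7 = {t0}
  B8 = {t1}
s0 ∈ B0, t0 ∈ B7 → different blocks

NO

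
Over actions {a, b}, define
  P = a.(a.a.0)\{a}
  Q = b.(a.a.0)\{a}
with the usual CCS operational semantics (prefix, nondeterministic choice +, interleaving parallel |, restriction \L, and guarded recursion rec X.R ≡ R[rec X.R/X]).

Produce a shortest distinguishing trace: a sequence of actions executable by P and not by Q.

a

LTS(P): 2 reachable states
  m0 = a.(a.a.0)\{a} :: —a→ m1
  m1 = (a.a.0)\{a} :: (no moves)
LTS(Q): 2 reachable states
  n0 = b.(a.a.0)\{a} :: —b→ n1
  n1 = (a.a.0)\{a} :: (no moves)
Run σ = ⟨a⟩ on P: start {m0}
  [1] a ⇒ {m1}
  — P admits the full trace.
Run σ = ⟨a⟩ on Q: start {n0}
  [1] a ⇒ ∅ (Q stuck)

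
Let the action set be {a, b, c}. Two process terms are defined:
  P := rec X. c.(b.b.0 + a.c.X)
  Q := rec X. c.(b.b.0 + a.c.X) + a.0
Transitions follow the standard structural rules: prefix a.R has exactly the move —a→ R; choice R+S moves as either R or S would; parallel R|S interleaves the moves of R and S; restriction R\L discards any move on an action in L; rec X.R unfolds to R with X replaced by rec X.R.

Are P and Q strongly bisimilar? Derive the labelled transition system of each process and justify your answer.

not bisimilar

Reachable graph of P (5 states):
  s0 = rec X. c.(b.b.0 + a.c.X) has moves ··c··> s1
  s1 = b.b.0 + a.c.(rec X. c.(b.b.0 + a.c.X)) has moves ··a··> s2, ··b··> s3
  s2 = c.(rec X. c.(b.b.0 + a.c.X)) has moves ··c··> s0
  s3 = b.0 has moves ··b··> s4
  s4 = 0 has moves deadlocked
Reachable graph of Q (5 states):
  t0 = rec X. c.(b.b.0 + a.c.X) + a.0 has moves ··a··> t1, ··c··> t2
  t1 = 0 has moves deadlocked
  t2 = b.b.0 + a.c.(rec X. c.(b.b.0 + a.c.X) + a.0) has moves ··a··> t3, ··b··> t4
  t3 = c.(rec X. c.(b.b.0 + a.c.X) + a.0) has moves ··c··> t0
  t4 = b.0 has moves ··b··> t1
Coarsest stable partition (strong bisimilarity classes):
  B0 = {s0}
  B1 = {s1}
  B2 = {s2}
  B3 = {s3, t4}
  B4 = {s4, t1}
  B5 = {t0}
  B6 = {t2}
  B7 = {t3}
s0 ∈ B0, t0 ∈ B5 → different blocks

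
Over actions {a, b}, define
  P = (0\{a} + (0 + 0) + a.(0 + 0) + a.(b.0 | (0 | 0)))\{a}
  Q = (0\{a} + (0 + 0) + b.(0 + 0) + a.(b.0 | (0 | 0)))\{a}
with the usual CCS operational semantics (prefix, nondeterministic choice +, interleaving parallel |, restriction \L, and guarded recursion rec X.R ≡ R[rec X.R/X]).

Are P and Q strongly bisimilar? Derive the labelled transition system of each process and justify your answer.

not bisimilar

LTS(P): 1 reachable states
  p0 = (0\{a} + (0 + 0) + a.(0 + 0) + a.(b.0 | (0 | 0)))\{a} | (no moves)
LTS(Q): 2 reachable states
  q0 = (0\{a} + (0 + 0) + b.(0 + 0) + a.(b.0 | (0 | 0)))\{a} | -b-> q1
  q1 = (0 + 0)\{a} | (no moves)
Partition-refinement fixed point:
  B0 = {p0, q1}
  B1 = {q0}
p0 ∈ B0, q0 ∈ B1 → different blocks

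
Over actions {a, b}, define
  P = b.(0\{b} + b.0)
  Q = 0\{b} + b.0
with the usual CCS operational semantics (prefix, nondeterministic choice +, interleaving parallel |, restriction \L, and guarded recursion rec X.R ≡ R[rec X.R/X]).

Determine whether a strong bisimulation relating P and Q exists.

LTS(P): 3 reachable states
  p0 = b.(0\{b} + b.0) → =b=> p1
  p1 = 0\{b} + b.0 → =b=> p2
  p2 = 0 → ∅
LTS(Q): 2 reachable states
  q0 = 0\{b} + b.0 → =b=> q1
  q1 = 0 → ∅
Bisimilarity quotient blocks:
  B0 = {p0}
  B1 = {p1, q0}
  B2 = {p2, q1}
p0 ∈ B0, q0 ∈ B1 → different blocks

not bisimilar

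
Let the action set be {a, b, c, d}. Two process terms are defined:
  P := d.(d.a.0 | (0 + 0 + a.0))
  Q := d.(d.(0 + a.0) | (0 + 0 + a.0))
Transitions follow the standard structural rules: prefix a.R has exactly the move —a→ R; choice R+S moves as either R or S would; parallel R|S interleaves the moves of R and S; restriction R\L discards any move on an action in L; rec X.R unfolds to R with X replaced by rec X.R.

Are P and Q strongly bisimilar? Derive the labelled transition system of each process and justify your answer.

LTS(P): 7 reachable states
  s0 = d.(d.a.0 | (0 + 0 + a.0)) :: --d--▸ s1
  s1 = d.a.0 | (0 + 0 + a.0) :: --a--▸ s2, --d--▸ s3
  s2 = d.a.0 | 0 :: --d--▸ s4
  s3 = a.0 | (0 + 0 + a.0) :: --a--▸ s4, --a--▸ s5
  s4 = a.0 | 0 :: --a--▸ s6
  s5 = 0 | (0 + 0 + a.0) :: --a--▸ s6
  s6 = 0 | 0 :: stopped
LTS(Q): 7 reachable states
  t0 = d.(d.(0 + a.0) | (0 + 0 + a.0)) :: --d--▸ t1
  t1 = d.(0 + a.0) | (0 + 0 + a.0) :: --a--▸ t2, --d--▸ t3
  t2 = d.(0 + a.0) | 0 :: --d--▸ t4
  t3 = (0 + a.0) | (0 + 0 + a.0) :: --a--▸ t4, --a--▸ t5
  t4 = (0 + a.0) | 0 :: --a--▸ t6
  t5 = 0 | (0 + 0 + a.0) :: --a--▸ t6
  t6 = 0 | 0 :: stopped
Partition-refinement fixed point:
  B0 = {s0, t0}
  B1 = {s1, t1}
  B2 = {s3, t3}
  B3 = {s4, s5, t4, t5}
  B4 = {s6, t6}
  B5 = {s2, t2}
s0 ∈ B0, t0 ∈ B0 → same block

P ~ Q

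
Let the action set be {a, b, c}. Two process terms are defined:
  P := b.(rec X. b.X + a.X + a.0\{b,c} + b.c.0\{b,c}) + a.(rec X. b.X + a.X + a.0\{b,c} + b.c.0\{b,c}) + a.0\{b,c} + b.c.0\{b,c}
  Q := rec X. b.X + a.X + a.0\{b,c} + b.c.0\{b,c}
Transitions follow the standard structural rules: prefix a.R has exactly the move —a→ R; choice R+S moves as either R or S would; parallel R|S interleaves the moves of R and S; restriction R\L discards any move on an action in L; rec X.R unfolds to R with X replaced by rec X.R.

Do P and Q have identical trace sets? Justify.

YES

Reachable graph of P (4 states):
  p0 = b.(rec X. b.X + a.X + a.0\{b,c} + b.c.0\{b,c}) + a.(rec X. b.X + a.X + a.0\{b,c} + b.c.0\{b,c}) + a.0\{b,c} + b.c.0\{b,c} → —a→ p1, —a→ p2, —b→ p2, —b→ p3
  p1 = 0\{b,c} → (no moves)
  p2 = rec X. b.X + a.X + a.0\{b,c} + b.c.0\{b,c} → —a→ p1, —a→ p2, —b→ p2, —b→ p3
  p3 = c.0\{b,c} → —c→ p1
Reachable graph of Q (3 states):
  q0 = rec X. b.X + a.X + a.0\{b,c} + b.c.0\{b,c} → —a→ q0, —a→ q1, —b→ q0, —b→ q2
  q1 = 0\{b,c} → (no moves)
  q2 = c.0\{b,c} → —c→ q1
Partition-refinement fixed point:
  B0 = {p0, p2, q0}
  B1 = {p3, q2}
  B2 = {p1, q1}
p0 ∈ B0, q0 ∈ B0 → same block
Bisimilar ⇒ trace-equivalent.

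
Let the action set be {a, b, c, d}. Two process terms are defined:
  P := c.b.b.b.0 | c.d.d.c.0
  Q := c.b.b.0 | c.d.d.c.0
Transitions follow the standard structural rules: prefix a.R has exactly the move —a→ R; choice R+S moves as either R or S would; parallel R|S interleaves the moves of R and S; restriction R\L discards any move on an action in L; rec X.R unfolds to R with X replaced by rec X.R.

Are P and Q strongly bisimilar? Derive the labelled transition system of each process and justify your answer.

not bisimilar

Reachable graph of P (25 states):
  p0 = c.b.b.b.0 | c.d.d.c.0 → =c=> p1, =c=> p2
  p1 = b.b.b.0 | c.d.d.c.0 → =b=> p3, =c=> p4
  p2 = c.b.b.b.0 | d.d.c.0 → =c=> p4, =d=> p5
  p3 = b.b.0 | c.d.d.c.0 → =b=> p6, =c=> p7
  p4 = b.b.b.0 | d.d.c.0 → =b=> p7, =d=> p8
  p5 = c.b.b.b.0 | d.c.0 → =c=> p8, =d=> p9
  p6 = b.0 | c.d.d.c.0 → =b=> p10, =c=> p11
  p7 = b.b.0 | d.d.c.0 → =b=> p11, =d=> p12
  p8 = b.b.b.0 | d.c.0 → =b=> p12, =d=> p13
  p9 = c.b.b.b.0 | c.0 → =c=> p13, =c=> p14
  p10 = 0 | c.d.d.c.0 → =c=> p15
  p11 = b.0 | d.d.c.0 → =b=> p15, =d=> p16
  p12 = b.b.0 | d.c.0 → =b=> p16, =d=> p17
  p13 = b.b.b.0 | c.0 → =b=> p17, =c=> p18
  p14 = c.b.b.b.0 | 0 → =c=> p18
  p15 = 0 | d.d.c.0 → =d=> p19
  p16 = b.0 | d.c.0 → =b=> p19, =d=> p20
  p17 = b.b.0 | c.0 → =b=> p20, =c=> p21
  p18 = b.b.b.0 | 0 → =b=> p21
  p19 = 0 | d.c.0 → =d=> p22
  p20 = b.0 | c.0 → =b=> p22, =c=> p23
  p21 = b.b.0 | 0 → =b=> p23
  p22 = 0 | c.0 → =c=> p24
  p23 = b.0 | 0 → =b=> p24
  p24 = 0 | 0 → deadlocked
Reachable graph of Q (20 states):
  q0 = c.b.b.0 | c.d.d.c.0 → =c=> q1, =c=> q2
  q1 = b.b.0 | c.d.d.c.0 → =b=> q3, =c=> q4
  q2 = c.b.b.0 | d.d.c.0 → =c=> q4, =d=> q5
  q3 = b.0 | c.d.d.c.0 → =b=> q6, =c=> q7
  q4 = b.b.0 | d.d.c.0 → =b=> q7, =d=> q8
  q5 = c.b.b.0 | d.c.0 → =c=> q8, =d=> q9
  q6 = 0 | c.d.d.c.0 → =c=> q10
  q7 = b.0 | d.d.c.0 → =b=> q10, =d=> q11
  q8 = b.b.0 | d.c.0 → =b=> q11, =d=> q12
  q9 = c.b.b.0 | c.0 → =c=> q12, =c=> q13
  q10 = 0 | d.d.c.0 → =d=> q14
  q11 = b.0 | d.c.0 → =b=> q14, =d=> q15
  q12 = b.b.0 | c.0 → =b=> q15, =c=> q16
  q13 = c.b.b.0 | 0 → =c=> q16
  q14 = 0 | d.c.0 → =d=> q17
  q15 = b.0 | c.0 → =b=> q17, =c=> q18
  q16 = b.b.0 | 0 → =b=> q18
  q17 = 0 | c.0 → =c=> q19
  q18 = b.0 | 0 → =b=> q19
  q19 = 0 | 0 → deadlocked
Bisimilarity quotient blocks:
  B0 = {p0}
  B1 = {p1}
  B2 = {p4}
  B3 = {p7, q4}
  B4 = {p12, q8}
  B5 = {p17, q12}
  B6 = {p21, q16}
  B7 = {p23, q18}
  B8 = {p24, q19}
  B9 = {p20, q15}
  B10 = {p22, q17}
  B11 = {p16, q11}
  B12 = {p19, q14}
  B13 = {p11, q7}
  B14 = {p15, q10}
  B15 = {p8}
  B16 = {p13}
  B17 = {p18}
  B18 = {p3, q1}
  B19 = {p6, q3}
  B20 = {p10, q6}
  B21 = {p2}
  B22 = {p5}
  B23 = {p9}
  B24 = {p14}
  B25 = {q0}
  B26 = {q2}
  B27 = {q5}
  B28 = {q9}
  B29 = {q13}
p0 ∈ B0, q0 ∈ B25 → different blocks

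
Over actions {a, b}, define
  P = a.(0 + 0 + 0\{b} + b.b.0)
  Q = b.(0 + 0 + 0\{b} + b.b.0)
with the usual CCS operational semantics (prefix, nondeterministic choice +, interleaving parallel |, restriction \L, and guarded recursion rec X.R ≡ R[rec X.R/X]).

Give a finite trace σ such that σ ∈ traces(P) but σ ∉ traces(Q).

a

Reachable graph of P (4 states):
  m0 = a.(0 + 0 + 0\{b} + b.b.0) | --a--▸ m1
  m1 = 0 + 0 + 0\{b} + b.b.0 | --b--▸ m2
  m2 = b.0 | --b--▸ m3
  m3 = 0 | ·
Reachable graph of Q (4 states):
  n0 = b.(0 + 0 + 0\{b} + b.b.0) | --b--▸ n1
  n1 = 0 + 0 + 0\{b} + b.b.0 | --b--▸ n2
  n2 = b.0 | --b--▸ n3
  n3 = 0 | ·
Executing a from P (initial set {m0}):
  [1] a ⇒ {m1}
  P completes σ.
Executing a from Q (initial set {n0}):
  [1] a ⇒ ∅  — Q cannot continue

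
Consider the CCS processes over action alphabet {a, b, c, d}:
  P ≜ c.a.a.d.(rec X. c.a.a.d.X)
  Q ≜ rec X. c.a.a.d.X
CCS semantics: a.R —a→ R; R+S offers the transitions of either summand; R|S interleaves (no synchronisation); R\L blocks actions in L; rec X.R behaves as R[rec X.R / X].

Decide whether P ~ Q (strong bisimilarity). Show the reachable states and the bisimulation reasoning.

P ~ Q

Reachable graph of P (5 states):
  p0 = c.a.a.d.(rec X. c.a.a.d.X) → -c-> p1
  p1 = a.a.d.(rec X. c.a.a.d.X) → -a-> p2
  p2 = a.d.(rec X. c.a.a.d.X) → -a-> p3
  p3 = d.(rec X. c.a.a.d.X) → -d-> p4
  p4 = rec X. c.a.a.d.X → -c-> p1
Reachable graph of Q (4 states):
  q0 = rec X. c.a.a.d.X → -c-> q1
  q1 = a.a.d.(rec X. c.a.a.d.X) → -a-> q2
  q2 = a.d.(rec X. c.a.a.d.X) → -a-> q3
  q3 = d.(rec X. c.a.a.d.X) → -d-> q0
Bisimilarity quotient blocks:
  B0 = {p0, p4, q0}
  B1 = {p1, q1}
  B2 = {p2, q2}
  B3 = {p3, q3}
p0 ∈ B0, q0 ∈ B0 → same block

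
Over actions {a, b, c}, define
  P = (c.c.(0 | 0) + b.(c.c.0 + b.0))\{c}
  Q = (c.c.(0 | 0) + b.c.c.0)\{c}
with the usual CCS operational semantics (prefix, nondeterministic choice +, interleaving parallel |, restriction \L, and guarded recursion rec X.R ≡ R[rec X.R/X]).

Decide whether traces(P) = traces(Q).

P's transition system — 3 states:
  p0 = (c.c.(0 | 0) + b.(c.c.0 + b.0))\{c} → ··b··> p1
  p1 = (c.c.0 + b.0)\{c} → ··b··> p2
  p2 = 0\{c} → (no moves)
Q's transition system — 2 states:
  q0 = (c.c.(0 | 0) + b.c.c.0)\{c} → ··b··> q1
  q1 = (c.c.0)\{c} → (no moves)
Run σ = ⟨bb⟩ on P: start {p0}
  after b @ step 1: {p1}
  after b @ step 2: {p2}
  P completes σ.
Run σ = ⟨bb⟩ on Q: start {q0}
  after b @ step 1: {q1}
  after b @ step 2: ∅  — Q cannot continue

NO — witness ⟨bb⟩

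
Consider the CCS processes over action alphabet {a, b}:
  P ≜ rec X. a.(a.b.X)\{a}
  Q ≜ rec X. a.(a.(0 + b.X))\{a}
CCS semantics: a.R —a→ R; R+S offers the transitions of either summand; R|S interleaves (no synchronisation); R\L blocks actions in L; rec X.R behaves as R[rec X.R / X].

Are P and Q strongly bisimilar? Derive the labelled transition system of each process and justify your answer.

LTS(P): 2 reachable states
  p0 = rec X. a.(a.b.X)\{a} ⊢ -a-> p1
  p1 = (a.b.(rec X. a.(a.b.X)\{a}))\{a} ⊢ stopped
LTS(Q): 2 reachable states
  q0 = rec X. a.(a.(0 + b.X))\{a} ⊢ -a-> q1
  q1 = (a.(0 + b.(rec X. a.(a.(0 + b.X))\{a})))\{a} ⊢ stopped
Bisimilarity quotient blocks:
  B0 = {p0, q0}
  B1 = {p1, q1}
p0 ∈ B0, q0 ∈ B0 → same block

P ~ Q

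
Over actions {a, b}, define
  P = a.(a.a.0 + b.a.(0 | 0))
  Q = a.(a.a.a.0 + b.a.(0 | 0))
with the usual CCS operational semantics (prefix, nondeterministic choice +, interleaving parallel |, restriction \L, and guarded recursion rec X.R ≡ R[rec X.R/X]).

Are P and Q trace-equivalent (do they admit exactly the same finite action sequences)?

Reachable graph of P (6 states):
  s0 = a.(a.a.0 + b.a.(0 | 0)) :: -a-> s1
  s1 = a.a.0 + b.a.(0 | 0) :: -a-> s2, -b-> s3
  s2 = a.0 :: -a-> s4
  s3 = a.(0 | 0) :: -a-> s5
  s4 = 0 :: ∅
  s5 = 0 | 0 :: ∅
Reachable graph of Q (7 states):
  t0 = a.(a.a.a.0 + b.a.(0 | 0)) :: -a-> t1
  t1 = a.a.a.0 + b.a.(0 | 0) :: -a-> t2, -b-> t3
  t2 = a.a.0 :: -a-> t4
  t3 = a.(0 | 0) :: -a-> t5
  t4 = a.0 :: -a-> t6
  t5 = 0 | 0 :: ∅
  t6 = 0 :: ∅
Executing aaaa from Q (initial set {t0}):
  [1] a ⇒ {t1}
  [2] a ⇒ {t2}
  [3] a ⇒ {t4}
  [4] a ⇒ {t6}
  — Q admits the full trace.
Executing aaaa from P (initial set {s0}):
  [1] a ⇒ {s1}
  [2] a ⇒ {s2}
  [3] a ⇒ {s4}
  [4] a ⇒ no successor for P

NO — witness ⟨aaaa⟩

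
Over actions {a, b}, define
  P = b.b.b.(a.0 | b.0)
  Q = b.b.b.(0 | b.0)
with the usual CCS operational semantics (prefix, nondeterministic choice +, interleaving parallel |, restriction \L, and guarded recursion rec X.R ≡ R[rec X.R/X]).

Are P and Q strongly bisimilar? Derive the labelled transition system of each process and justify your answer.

not bisimilar

P's transition system — 7 states:
  m0 = b.b.b.(a.0 | b.0) | —b→ m1
  m1 = b.b.(a.0 | b.0) | —b→ m2
  m2 = b.(a.0 | b.0) | —b→ m3
  m3 = a.0 | b.0 | —a→ m4, —b→ m5
  m4 = 0 | b.0 | —b→ m6
  m5 = a.0 | 0 | —a→ m6
  m6 = 0 | 0 | ·
Q's transition system — 5 states:
  n0 = b.b.b.(0 | b.0) | —b→ n1
  n1 = b.b.(0 | b.0) | —b→ n2
  n2 = b.(0 | b.0) | —b→ n3
  n3 = 0 | b.0 | —b→ n4
  n4 = 0 | 0 | ·
Coarsest stable partition (strong bisimilarity classes):
  B0 = {m0}
  B1 = {m1}
  B2 = {m2}
  B3 = {m3}
  B4 = {m4, n3}
  B5 = {m6, n4}
  B6 = {m5}
  B7 = {n0}
  B8 = {n1}
  B9 = {n2}
m0 ∈ B0, n0 ∈ B7 → different blocks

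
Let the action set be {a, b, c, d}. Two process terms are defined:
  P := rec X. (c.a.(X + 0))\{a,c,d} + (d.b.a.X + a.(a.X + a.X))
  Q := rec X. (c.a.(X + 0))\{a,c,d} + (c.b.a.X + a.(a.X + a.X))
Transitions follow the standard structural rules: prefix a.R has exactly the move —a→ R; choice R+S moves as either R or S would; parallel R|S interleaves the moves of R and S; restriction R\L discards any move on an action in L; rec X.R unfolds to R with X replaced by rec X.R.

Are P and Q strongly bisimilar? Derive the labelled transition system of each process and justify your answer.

not bisimilar

Reachable graph of P (4 states):
  u0 = rec X. (c.a.(X + 0))\{a,c,d} + (d.b.a.X + a.(a.X + a.X)) → —a→ u1, —d→ u2
  u1 = a.(rec X. (c.a.(X + 0))\{a,c,d} + (d.b.a.X + a.(a.X + a.X))) + a.(rec X. (c.a.(X + 0))\{a,c,d} + (d.b.a.X + a.(a.X + a.X))) → —a→ u0
  u2 = b.a.(rec X. (c.a.(X + 0))\{a,c,d} + (d.b.a.X + a.(a.X + a.X))) → —b→ u3
  u3 = a.(rec X. (c.a.(X + 0))\{a,c,d} + (d.b.a.X + a.(a.X + a.X))) → —a→ u0
Reachable graph of Q (4 states):
  v0 = rec X. (c.a.(X + 0))\{a,c,d} + (c.b.a.X + a.(a.X + a.X)) → —a→ v1, —c→ v2
  v1 = a.(rec X. (c.a.(X + 0))\{a,c,d} + (c.b.a.X + a.(a.X + a.X))) + a.(rec X. (c.a.(X + 0))\{a,c,d} + (c.b.a.X + a.(a.X + a.X))) → —a→ v0
  v2 = b.a.(rec X. (c.a.(X + 0))\{a,c,d} + (c.b.a.X + a.(a.X + a.X))) → —b→ v3
  v3 = a.(rec X. (c.a.(X + 0))\{a,c,d} + (c.b.a.X + a.(a.X + a.X))) → —a→ v0
Coarsest stable partition (strong bisimilarity classes):
  B0 = {u0}
  B1 = {u1, u3}
  B2 = {u2}
  B3 = {v0}
  B4 = {v2}
  B5 = {v1, v3}
u0 ∈ B0, v0 ∈ B3 → different blocks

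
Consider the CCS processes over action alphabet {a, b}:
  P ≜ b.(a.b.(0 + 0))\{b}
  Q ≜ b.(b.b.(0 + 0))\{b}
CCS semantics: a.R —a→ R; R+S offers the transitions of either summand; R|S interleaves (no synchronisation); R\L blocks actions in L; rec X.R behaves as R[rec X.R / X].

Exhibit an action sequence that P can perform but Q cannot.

Reachable graph of P (3 states):
  p0 = b.(a.b.(0 + 0))\{b} has moves -b-> p1
  p1 = (a.b.(0 + 0))\{b} has moves -a-> p2
  p2 = (b.(0 + 0))\{b} has moves ·
Reachable graph of Q (2 states):
  q0 = b.(b.b.(0 + 0))\{b} has moves -b-> q1
  q1 = (b.b.(0 + 0))\{b} has moves ·
Run σ = ⟨ba⟩ on P: start {p0}
  step 1 (b): {p1}
  step 2 (a): {p2}
  P completes σ.
Run σ = ⟨ba⟩ on Q: start {q0}
  step 1 (b): {q1}
  step 2 (a): ∅  — Q cannot continue

ba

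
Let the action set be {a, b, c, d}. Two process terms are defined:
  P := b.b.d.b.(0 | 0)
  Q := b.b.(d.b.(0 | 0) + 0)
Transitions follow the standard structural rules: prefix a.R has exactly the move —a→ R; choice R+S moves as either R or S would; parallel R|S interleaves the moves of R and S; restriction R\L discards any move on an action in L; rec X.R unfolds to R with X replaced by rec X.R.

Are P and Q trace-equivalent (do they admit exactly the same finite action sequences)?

Reachable graph of P (5 states):
  u0 = b.b.d.b.(0 | 0) | ··b··> u1
  u1 = b.d.b.(0 | 0) | ··b··> u2
  u2 = d.b.(0 | 0) | ··d··> u3
  u3 = b.(0 | 0) | ··b··> u4
  u4 = 0 | 0 | ·
Reachable graph of Q (5 states):
  v0 = b.b.(d.b.(0 | 0) + 0) | ··b··> v1
  v1 = b.(d.b.(0 | 0) + 0) | ··b··> v2
  v2 = d.b.(0 | 0) + 0 | ··d··> v3
  v3 = b.(0 | 0) | ··b··> v4
  v4 = 0 | 0 | ·
Bisimilarity quotient blocks:
  B0 = {u0, v0}
  B1 = {u1, v1}
  B2 = {u2, v2}
  B3 = {u3, v3}
  B4 = {u4, v4}
u0 ∈ B0, v0 ∈ B0 → same block
Bisimilar ⇒ trace-equivalent.

YES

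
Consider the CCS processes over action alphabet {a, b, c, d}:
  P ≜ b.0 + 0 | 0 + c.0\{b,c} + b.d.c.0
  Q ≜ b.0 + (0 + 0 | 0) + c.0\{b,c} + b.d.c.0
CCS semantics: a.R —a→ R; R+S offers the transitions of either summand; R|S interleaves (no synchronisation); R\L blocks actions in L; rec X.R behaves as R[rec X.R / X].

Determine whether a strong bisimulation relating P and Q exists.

P ~ Q

P's transition system — 5 states:
  m0 = b.0 + 0 | 0 + c.0\{b,c} + b.d.c.0 ⊢ --b--▸ m1, --b--▸ m2, --c--▸ m3
  m1 = 0 ⊢ (no moves)
  m2 = d.c.0 ⊢ --d--▸ m4
  m3 = 0\{b,c} ⊢ (no moves)
  m4 = c.0 ⊢ --c--▸ m1
Q's transition system — 5 states:
  n0 = b.0 + (0 + 0 | 0) + c.0\{b,c} + b.d.c.0 ⊢ --b--▸ n1, --b--▸ n2, --c--▸ n3
  n1 = 0 ⊢ (no moves)
  n2 = d.c.0 ⊢ --d--▸ n4
  n3 = 0\{b,c} ⊢ (no moves)
  n4 = c.0 ⊢ --c--▸ n1
Bisimilarity quotient blocks:
  B0 = {m0, n0}
  B1 = {m2, n2}
  B2 = {m4, n4}
  B3 = {m1, m3, n1, n3}
m0 ∈ B0, n0 ∈ B0 → same block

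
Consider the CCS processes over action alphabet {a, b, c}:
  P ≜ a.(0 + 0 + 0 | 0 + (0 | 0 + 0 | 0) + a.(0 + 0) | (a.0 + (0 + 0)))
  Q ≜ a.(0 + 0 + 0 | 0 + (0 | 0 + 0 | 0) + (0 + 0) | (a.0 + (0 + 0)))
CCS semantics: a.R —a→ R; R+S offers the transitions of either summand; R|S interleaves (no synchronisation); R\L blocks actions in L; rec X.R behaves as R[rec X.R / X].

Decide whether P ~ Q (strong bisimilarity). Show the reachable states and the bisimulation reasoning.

P ≁ Q

P's transition system — 5 states:
  p0 = a.(0 + 0 + 0 | 0 + (0 | 0 + 0 | 0) + a.(0 + 0) | (a.0 + (0 + 0))) → -a-> p1
  p1 = 0 + 0 + 0 | 0 + (0 | 0 + 0 | 0) + a.(0 + 0) | (a.0 + (0 + 0)) → -a-> p2, -a-> p3
  p2 = (0 + 0) | (a.0 + (0 + 0)) → -a-> p4
  p3 = a.(0 + 0) | 0 → -a-> p4
  p4 = (0 + 0) | 0 → stopped
Q's transition system — 3 states:
  q0 = a.(0 + 0 + 0 | 0 + (0 | 0 + 0 | 0) + (0 + 0) | (a.0 + (0 + 0))) → -a-> q1
  q1 = 0 + 0 + 0 | 0 + (0 | 0 + 0 | 0) + (0 + 0) | (a.0 + (0 + 0)) → -a-> q2
  q2 = (0 + 0) | 0 → stopped
Coarsest stable partition (strong bisimilarity classes):
  B0 = {p0}
  B1 = {p1, q0}
  B2 = {p2, p3, q1}
  B3 = {p4, q2}
p0 ∈ B0, q0 ∈ B1 → different blocks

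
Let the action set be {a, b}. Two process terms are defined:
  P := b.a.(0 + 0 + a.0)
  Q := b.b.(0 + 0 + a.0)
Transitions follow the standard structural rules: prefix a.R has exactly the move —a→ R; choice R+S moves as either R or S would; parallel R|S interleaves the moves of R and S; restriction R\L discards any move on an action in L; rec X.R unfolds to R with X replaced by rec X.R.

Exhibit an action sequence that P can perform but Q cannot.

ba

P's transition system — 4 states:
  s0 = b.a.(0 + 0 + a.0) ⊢ —b→ s1
  s1 = a.(0 + 0 + a.0) ⊢ —a→ s2
  s2 = 0 + 0 + a.0 ⊢ —a→ s3
  s3 = 0 ⊢ ∅
Q's transition system — 4 states:
  t0 = b.b.(0 + 0 + a.0) ⊢ —b→ t1
  t1 = b.(0 + 0 + a.0) ⊢ —b→ t2
  t2 = 0 + 0 + a.0 ⊢ —a→ t3
  t3 = 0 ⊢ ∅
Executing ba from P (initial set {s0}):
  after b @ step 1: {s1}
  after a @ step 2: {s2}
  — P admits the full trace.
Executing ba from Q (initial set {t0}):
  after b @ step 1: {t1}
  after a @ step 2: ∅ (Q stuck)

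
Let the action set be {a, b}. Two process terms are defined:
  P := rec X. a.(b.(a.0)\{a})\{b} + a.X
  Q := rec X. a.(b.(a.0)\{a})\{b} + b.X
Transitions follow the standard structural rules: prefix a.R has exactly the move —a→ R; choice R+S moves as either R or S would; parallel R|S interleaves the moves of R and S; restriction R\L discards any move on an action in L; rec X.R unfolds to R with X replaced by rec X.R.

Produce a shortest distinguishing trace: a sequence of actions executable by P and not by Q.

aa

Reachable graph of P (2 states):
  u0 = rec X. a.(b.(a.0)\{a})\{b} + a.X has moves -a-> u0, -a-> u1
  u1 = (b.(a.0)\{a})\{b} has moves deadlocked
Reachable graph of Q (2 states):
  v0 = rec X. a.(b.(a.0)\{a})\{b} + b.X has moves -a-> v1, -b-> v0
  v1 = (b.(a.0)\{a})\{b} has moves deadlocked
Run σ = ⟨aa⟩ on P: start {u0}
  step 1 (a): {u0, u1}
  step 2 (a): {u0, u1}
  — P admits the full trace.
Run σ = ⟨aa⟩ on Q: start {v0}
  step 1 (a): {v1}
  step 2 (a): ∅ (Q stuck)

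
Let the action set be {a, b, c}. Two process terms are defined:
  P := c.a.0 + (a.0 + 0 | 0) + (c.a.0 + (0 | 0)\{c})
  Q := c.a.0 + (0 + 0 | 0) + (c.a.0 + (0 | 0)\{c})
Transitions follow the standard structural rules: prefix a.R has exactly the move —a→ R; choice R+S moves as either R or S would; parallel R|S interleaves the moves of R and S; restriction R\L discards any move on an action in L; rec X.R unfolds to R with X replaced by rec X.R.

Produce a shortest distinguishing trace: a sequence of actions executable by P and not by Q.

a

LTS(P): 3 reachable states
  u0 = c.a.0 + (a.0 + 0 | 0) + (c.a.0 + (0 | 0)\{c}) → =a=> u1, =c=> u2
  u1 = 0 → ·
  u2 = a.0 → =a=> u1
LTS(Q): 3 reachable states
  v0 = c.a.0 + (0 + 0 | 0) + (c.a.0 + (0 | 0)\{c}) → =c=> v1
  v1 = a.0 → =a=> v2
  v2 = 0 → ·
Trace ⟨a⟩ through P, begin at {u0}:
  after a @ step 1: {u1}
  — P admits the full trace.
Trace ⟨a⟩ through Q, begin at {v0}:
  after a @ step 1: ∅ (Q stuck)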